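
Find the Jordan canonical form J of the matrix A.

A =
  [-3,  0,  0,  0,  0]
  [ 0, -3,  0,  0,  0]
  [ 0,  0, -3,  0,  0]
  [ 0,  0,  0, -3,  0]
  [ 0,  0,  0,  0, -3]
J_1(-3) ⊕ J_1(-3) ⊕ J_1(-3) ⊕ J_1(-3) ⊕ J_1(-3)

The characteristic polynomial is
  det(x·I − A) = x^5 + 15*x^4 + 90*x^3 + 270*x^2 + 405*x + 243 = (x + 3)^5

Eigenvalues and multiplicities (the geometric multiplicity of λ is n − rank(A − λI), which equals the number of Jordan blocks for λ):
  λ = -3: algebraic multiplicity = 5, geometric multiplicity = 5

Determining the block sizes for each eigenvalue:
  λ = -3: gm = am = 5, so every block has size 1 → block sizes [1, 1, 1, 1, 1]

Assembling the blocks gives a Jordan form
J =
  [-3,  0,  0,  0,  0]
  [ 0, -3,  0,  0,  0]
  [ 0,  0, -3,  0,  0]
  [ 0,  0,  0, -3,  0]
  [ 0,  0,  0,  0, -3]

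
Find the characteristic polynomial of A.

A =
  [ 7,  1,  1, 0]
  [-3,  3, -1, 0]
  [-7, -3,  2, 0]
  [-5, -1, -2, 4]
x^4 - 16*x^3 + 96*x^2 - 256*x + 256

Expanding det(x·I − A) (e.g. by cofactor expansion or by noting that A is similar to its Jordan form J, which has the same characteristic polynomial as A) gives
  χ_A(x) = x^4 - 16*x^3 + 96*x^2 - 256*x + 256
which factors as (x - 4)^4. The eigenvalues (with algebraic multiplicities) are λ = 4 with multiplicity 4.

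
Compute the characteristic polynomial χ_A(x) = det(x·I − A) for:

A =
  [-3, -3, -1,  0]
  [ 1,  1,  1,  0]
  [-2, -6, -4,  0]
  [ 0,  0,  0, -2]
x^4 + 8*x^3 + 24*x^2 + 32*x + 16

Expanding det(x·I − A) (e.g. by cofactor expansion or by noting that A is similar to its Jordan form J, which has the same characteristic polynomial as A) gives
  χ_A(x) = x^4 + 8*x^3 + 24*x^2 + 32*x + 16
which factors as (x + 2)^4. The eigenvalues (with algebraic multiplicities) are λ = -2 with multiplicity 4.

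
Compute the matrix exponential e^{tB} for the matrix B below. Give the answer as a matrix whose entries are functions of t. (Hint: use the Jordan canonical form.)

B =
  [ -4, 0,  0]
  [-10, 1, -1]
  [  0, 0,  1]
e^{tB} =
  [exp(-4*t), 0, 0]
  [-2*exp(t) + 2*exp(-4*t), exp(t), -t*exp(t)]
  [0, 0, exp(t)]

Strategy: write B = P · J · P⁻¹ where J is a Jordan canonical form, so e^{tB} = P · e^{tJ} · P⁻¹, and e^{tJ} can be computed block-by-block.

B has Jordan form
J =
  [-4, 0, 0]
  [ 0, 1, 1]
  [ 0, 0, 1]
(up to reordering of blocks).

Per-block formulas:
  For a 2×2 Jordan block J_2(1): exp(t · J_2(1)) = e^(1t)·(I + t·N), where N is the 2×2 nilpotent shift.
  For a 1×1 block at λ = -4: exp(t · [-4]) = [e^(-4t)].

After assembling e^{tJ} and conjugating by P, we get:

e^{tB} =
  [exp(-4*t), 0, 0]
  [-2*exp(t) + 2*exp(-4*t), exp(t), -t*exp(t)]
  [0, 0, exp(t)]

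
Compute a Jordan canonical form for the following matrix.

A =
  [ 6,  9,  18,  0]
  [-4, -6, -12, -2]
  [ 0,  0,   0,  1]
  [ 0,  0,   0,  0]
J_2(0) ⊕ J_2(0)

The characteristic polynomial is
  det(x·I − A) = x^4

Eigenvalues and multiplicities (the geometric multiplicity of λ is n − rank(A − λI), which equals the number of Jordan blocks for λ):
  λ = 0: algebraic multiplicity = 4, geometric multiplicity = 2

Determining the block sizes for each eigenvalue:
  λ = 0: with am = 4 and gm = 2, the partition is not yet determined (e.g. several partitions of 4 into 2 parts exist). Let N = A − (0)·I. Computing rank(N^1) = 2, rank(N^2) = 0; the number of blocks of size ≥ j is rank(N^{j−1}) − rank(N^j), giving [2, 2]. So we have 2 block(s) of size 2 → block sizes [2, 2]

Assembling the blocks gives a Jordan form
J =
  [0, 1, 0, 0]
  [0, 0, 0, 0]
  [0, 0, 0, 1]
  [0, 0, 0, 0]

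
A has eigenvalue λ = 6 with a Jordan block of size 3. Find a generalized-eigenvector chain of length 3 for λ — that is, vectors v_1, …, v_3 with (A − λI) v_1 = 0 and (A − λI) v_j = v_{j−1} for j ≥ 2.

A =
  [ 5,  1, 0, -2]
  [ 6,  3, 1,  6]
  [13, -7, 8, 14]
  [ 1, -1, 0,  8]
A Jordan chain for λ = 6 of length 3:
v_1 = (5, -5, -15, -5)ᵀ
v_2 = (-1, 6, 13, 1)ᵀ
v_3 = (1, 0, 0, 0)ᵀ

Let N = A − (6)·I. We want v_3 with N^3 v_3 = 0 but N^2 v_3 ≠ 0; then v_{j-1} := N · v_j for j = 3, …, 2.

Pick v_3 = (1, 0, 0, 0)ᵀ.
Then v_2 = N · v_3 = (-1, 6, 13, 1)ᵀ.
Then v_1 = N · v_2 = (5, -5, -15, -5)ᵀ.

Sanity check: (A − (6)·I) v_1 = (0, 0, 0, 0)ᵀ = 0. ✓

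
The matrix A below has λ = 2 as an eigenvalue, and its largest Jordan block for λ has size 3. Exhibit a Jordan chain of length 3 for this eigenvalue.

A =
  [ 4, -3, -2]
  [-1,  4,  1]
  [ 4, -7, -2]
A Jordan chain for λ = 2 of length 3:
v_1 = (-1, 0, -1)ᵀ
v_2 = (2, -1, 4)ᵀ
v_3 = (1, 0, 0)ᵀ

Let N = A − (2)·I. We want v_3 with N^3 v_3 = 0 but N^2 v_3 ≠ 0; then v_{j-1} := N · v_j for j = 3, …, 2.

Pick v_3 = (1, 0, 0)ᵀ.
Then v_2 = N · v_3 = (2, -1, 4)ᵀ.
Then v_1 = N · v_2 = (-1, 0, -1)ᵀ.

Sanity check: (A − (2)·I) v_1 = (0, 0, 0)ᵀ = 0. ✓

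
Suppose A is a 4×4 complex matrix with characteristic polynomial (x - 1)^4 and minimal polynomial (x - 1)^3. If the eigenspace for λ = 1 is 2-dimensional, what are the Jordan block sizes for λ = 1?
Block sizes for λ = 1: [3, 1]

Step 1 — from the characteristic polynomial, algebraic multiplicity of λ = 1 is 4. From dim ker(A − (1)·I) = 2, there are exactly 2 Jordan blocks for λ = 1.
Step 2 — from the minimal polynomial, the factor (x − 1)^3 tells us the largest block for λ = 1 has size 3.
Step 3 — with total size 4, 2 blocks, and largest block 3, the block sizes (in nonincreasing order) are [3, 1].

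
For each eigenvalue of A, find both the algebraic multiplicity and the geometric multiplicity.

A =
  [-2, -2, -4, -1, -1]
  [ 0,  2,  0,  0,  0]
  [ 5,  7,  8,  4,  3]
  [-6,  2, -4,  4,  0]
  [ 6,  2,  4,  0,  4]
λ = 2: alg = 2, geom = 2; λ = 4: alg = 3, geom = 1

Step 1 — factor the characteristic polynomial to read off the algebraic multiplicities:
  χ_A(x) = (x - 4)^3*(x - 2)^2

Step 2 — compute geometric multiplicities via the rank-nullity identity g(λ) = n − rank(A − λI):
  rank(A − (2)·I) = 3, so dim ker(A − (2)·I) = n − 3 = 2
  rank(A − (4)·I) = 4, so dim ker(A − (4)·I) = n − 4 = 1

Summary:
  λ = 2: algebraic multiplicity = 2, geometric multiplicity = 2
  λ = 4: algebraic multiplicity = 3, geometric multiplicity = 1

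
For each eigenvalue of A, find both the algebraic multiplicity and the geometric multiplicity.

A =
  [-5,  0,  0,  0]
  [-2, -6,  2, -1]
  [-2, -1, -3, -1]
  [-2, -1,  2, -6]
λ = -5: alg = 4, geom = 3

Step 1 — factor the characteristic polynomial to read off the algebraic multiplicities:
  χ_A(x) = (x + 5)^4

Step 2 — compute geometric multiplicities via the rank-nullity identity g(λ) = n − rank(A − λI):
  rank(A − (-5)·I) = 1, so dim ker(A − (-5)·I) = n − 1 = 3

Summary:
  λ = -5: algebraic multiplicity = 4, geometric multiplicity = 3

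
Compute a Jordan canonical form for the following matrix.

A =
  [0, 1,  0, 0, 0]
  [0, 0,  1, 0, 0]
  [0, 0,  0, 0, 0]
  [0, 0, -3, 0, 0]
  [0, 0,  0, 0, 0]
J_3(0) ⊕ J_1(0) ⊕ J_1(0)

The characteristic polynomial is
  det(x·I − A) = x^5

Eigenvalues and multiplicities (the geometric multiplicity of λ is n − rank(A − λI), which equals the number of Jordan blocks for λ):
  λ = 0: algebraic multiplicity = 5, geometric multiplicity = 3

Determining the block sizes for each eigenvalue:
  λ = 0: with am = 5 and gm = 3, the partition is not yet determined (e.g. several partitions of 5 into 3 parts exist). Let N = A − (0)·I. Computing rank(N^1) = 2, rank(N^2) = 1, rank(N^3) = 0; the number of blocks of size ≥ j is rank(N^{j−1}) − rank(N^j), giving [3, 1, 1]. So we have 1 block(s) of size 3, 2 block(s) of size 1 → block sizes [3, 1, 1]

Assembling the blocks gives a Jordan form
J =
  [0, 1, 0, 0, 0]
  [0, 0, 1, 0, 0]
  [0, 0, 0, 0, 0]
  [0, 0, 0, 0, 0]
  [0, 0, 0, 0, 0]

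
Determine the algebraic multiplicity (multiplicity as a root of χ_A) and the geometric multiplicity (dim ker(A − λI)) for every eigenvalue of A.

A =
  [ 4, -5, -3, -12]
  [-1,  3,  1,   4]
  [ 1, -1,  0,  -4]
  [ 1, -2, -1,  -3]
λ = 1: alg = 4, geom = 2

Step 1 — factor the characteristic polynomial to read off the algebraic multiplicities:
  χ_A(x) = (x - 1)^4

Step 2 — compute geometric multiplicities via the rank-nullity identity g(λ) = n − rank(A − λI):
  rank(A − (1)·I) = 2, so dim ker(A − (1)·I) = n − 2 = 2

Summary:
  λ = 1: algebraic multiplicity = 4, geometric multiplicity = 2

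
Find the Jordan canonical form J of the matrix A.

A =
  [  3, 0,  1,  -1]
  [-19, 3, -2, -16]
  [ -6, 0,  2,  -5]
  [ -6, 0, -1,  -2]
J_1(-3) ⊕ J_3(3)

The characteristic polynomial is
  det(x·I − A) = x^4 - 6*x^3 + 54*x - 81 = (x - 3)^3*(x + 3)

Eigenvalues and multiplicities (the geometric multiplicity of λ is n − rank(A − λI), which equals the number of Jordan blocks for λ):
  λ = -3: algebraic multiplicity = 1, geometric multiplicity = 1
  λ = 3: algebraic multiplicity = 3, geometric multiplicity = 1

Determining the block sizes for each eigenvalue:
  λ = -3: one block (gm = 1), so the single block has size am = 1 → block sizes [1]
  λ = 3: one block (gm = 1), so the single block has size am = 3 → block sizes [3]

Assembling the blocks gives a Jordan form
J =
  [-3, 0, 0, 0]
  [ 0, 3, 1, 0]
  [ 0, 0, 3, 1]
  [ 0, 0, 0, 3]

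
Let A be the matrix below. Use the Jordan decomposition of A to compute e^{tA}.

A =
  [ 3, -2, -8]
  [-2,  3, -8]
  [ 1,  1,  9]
e^{tA} =
  [-2*t*exp(5*t) + exp(5*t), -2*t*exp(5*t), -8*t*exp(5*t)]
  [-2*t*exp(5*t), -2*t*exp(5*t) + exp(5*t), -8*t*exp(5*t)]
  [t*exp(5*t), t*exp(5*t), 4*t*exp(5*t) + exp(5*t)]

Strategy: write A = P · J · P⁻¹ where J is a Jordan canonical form, so e^{tA} = P · e^{tJ} · P⁻¹, and e^{tJ} can be computed block-by-block.

A has Jordan form
J =
  [5, 1, 0]
  [0, 5, 0]
  [0, 0, 5]
(up to reordering of blocks).

Per-block formulas:
  For a 2×2 Jordan block J_2(5): exp(t · J_2(5)) = e^(5t)·(I + t·N), where N is the 2×2 nilpotent shift.
  For a 1×1 block at λ = 5: exp(t · [5]) = [e^(5t)].

After assembling e^{tJ} and conjugating by P, we get:

e^{tA} =
  [-2*t*exp(5*t) + exp(5*t), -2*t*exp(5*t), -8*t*exp(5*t)]
  [-2*t*exp(5*t), -2*t*exp(5*t) + exp(5*t), -8*t*exp(5*t)]
  [t*exp(5*t), t*exp(5*t), 4*t*exp(5*t) + exp(5*t)]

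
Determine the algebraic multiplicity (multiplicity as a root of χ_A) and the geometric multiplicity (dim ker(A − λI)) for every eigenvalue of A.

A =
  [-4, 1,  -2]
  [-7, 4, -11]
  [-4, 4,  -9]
λ = -3: alg = 3, geom = 1

Step 1 — factor the characteristic polynomial to read off the algebraic multiplicities:
  χ_A(x) = (x + 3)^3

Step 2 — compute geometric multiplicities via the rank-nullity identity g(λ) = n − rank(A − λI):
  rank(A − (-3)·I) = 2, so dim ker(A − (-3)·I) = n − 2 = 1

Summary:
  λ = -3: algebraic multiplicity = 3, geometric multiplicity = 1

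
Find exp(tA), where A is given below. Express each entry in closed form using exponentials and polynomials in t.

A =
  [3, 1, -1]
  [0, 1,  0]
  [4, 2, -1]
e^{tA} =
  [2*t*exp(t) + exp(t), t*exp(t), -t*exp(t)]
  [0, exp(t), 0]
  [4*t*exp(t), 2*t*exp(t), -2*t*exp(t) + exp(t)]

Strategy: write A = P · J · P⁻¹ where J is a Jordan canonical form, so e^{tA} = P · e^{tJ} · P⁻¹, and e^{tJ} can be computed block-by-block.

A has Jordan form
J =
  [1, 1, 0]
  [0, 1, 0]
  [0, 0, 1]
(up to reordering of blocks).

Per-block formulas:
  For a 1×1 block at λ = 1: exp(t · [1]) = [e^(1t)].
  For a 2×2 Jordan block J_2(1): exp(t · J_2(1)) = e^(1t)·(I + t·N), where N is the 2×2 nilpotent shift.

After assembling e^{tJ} and conjugating by P, we get:

e^{tA} =
  [2*t*exp(t) + exp(t), t*exp(t), -t*exp(t)]
  [0, exp(t), 0]
  [4*t*exp(t), 2*t*exp(t), -2*t*exp(t) + exp(t)]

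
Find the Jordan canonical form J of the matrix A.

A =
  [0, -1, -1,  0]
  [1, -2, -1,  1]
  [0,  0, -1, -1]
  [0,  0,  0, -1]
J_2(-1) ⊕ J_2(-1)

The characteristic polynomial is
  det(x·I − A) = x^4 + 4*x^3 + 6*x^2 + 4*x + 1 = (x + 1)^4

Eigenvalues and multiplicities (the geometric multiplicity of λ is n − rank(A − λI), which equals the number of Jordan blocks for λ):
  λ = -1: algebraic multiplicity = 4, geometric multiplicity = 2

Determining the block sizes for each eigenvalue:
  λ = -1: with am = 4 and gm = 2, the partition is not yet determined (e.g. several partitions of 4 into 2 parts exist). Let N = A − (-1)·I. Computing rank(N^1) = 2, rank(N^2) = 0; the number of blocks of size ≥ j is rank(N^{j−1}) − rank(N^j), giving [2, 2]. So we have 2 block(s) of size 2 → block sizes [2, 2]

Assembling the blocks gives a Jordan form
J =
  [-1,  1,  0,  0]
  [ 0, -1,  0,  0]
  [ 0,  0, -1,  1]
  [ 0,  0,  0, -1]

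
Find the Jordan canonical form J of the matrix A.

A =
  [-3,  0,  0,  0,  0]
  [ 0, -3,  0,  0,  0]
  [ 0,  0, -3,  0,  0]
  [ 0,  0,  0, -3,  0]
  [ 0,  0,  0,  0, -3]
J_1(-3) ⊕ J_1(-3) ⊕ J_1(-3) ⊕ J_1(-3) ⊕ J_1(-3)

The characteristic polynomial is
  det(x·I − A) = x^5 + 15*x^4 + 90*x^3 + 270*x^2 + 405*x + 243 = (x + 3)^5

Eigenvalues and multiplicities (the geometric multiplicity of λ is n − rank(A − λI), which equals the number of Jordan blocks for λ):
  λ = -3: algebraic multiplicity = 5, geometric multiplicity = 5

Determining the block sizes for each eigenvalue:
  λ = -3: gm = am = 5, so every block has size 1 → block sizes [1, 1, 1, 1, 1]

Assembling the blocks gives a Jordan form
J =
  [-3,  0,  0,  0,  0]
  [ 0, -3,  0,  0,  0]
  [ 0,  0, -3,  0,  0]
  [ 0,  0,  0, -3,  0]
  [ 0,  0,  0,  0, -3]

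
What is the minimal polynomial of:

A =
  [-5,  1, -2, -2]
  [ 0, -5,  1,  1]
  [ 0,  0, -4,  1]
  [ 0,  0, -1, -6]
x^3 + 15*x^2 + 75*x + 125

The characteristic polynomial is χ_A(x) = (x + 5)^4, so the eigenvalues are known. The minimal polynomial is
  m_A(x) = Π_λ (x − λ)^{k_λ}
where k_λ is the size of the *largest* Jordan block for λ (equivalently, the smallest k with (A − λI)^k v = 0 for every generalised eigenvector v of λ).

  λ = -5: largest Jordan block has size 3, contributing (x + 5)^3

So m_A(x) = (x + 5)^3 = x^3 + 15*x^2 + 75*x + 125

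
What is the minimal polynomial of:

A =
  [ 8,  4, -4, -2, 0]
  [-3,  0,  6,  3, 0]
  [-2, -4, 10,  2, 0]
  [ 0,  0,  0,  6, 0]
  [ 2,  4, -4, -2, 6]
x^2 - 12*x + 36

The characteristic polynomial is χ_A(x) = (x - 6)^5, so the eigenvalues are known. The minimal polynomial is
  m_A(x) = Π_λ (x − λ)^{k_λ}
where k_λ is the size of the *largest* Jordan block for λ (equivalently, the smallest k with (A − λI)^k v = 0 for every generalised eigenvector v of λ).

  λ = 6: largest Jordan block has size 2, contributing (x − 6)^2

So m_A(x) = (x - 6)^2 = x^2 - 12*x + 36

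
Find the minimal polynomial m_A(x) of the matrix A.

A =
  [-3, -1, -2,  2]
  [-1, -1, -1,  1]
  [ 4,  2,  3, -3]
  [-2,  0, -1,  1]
x^3

The characteristic polynomial is χ_A(x) = x^4, so the eigenvalues are known. The minimal polynomial is
  m_A(x) = Π_λ (x − λ)^{k_λ}
where k_λ is the size of the *largest* Jordan block for λ (equivalently, the smallest k with (A − λI)^k v = 0 for every generalised eigenvector v of λ).

  λ = 0: largest Jordan block has size 3, contributing (x − 0)^3

So m_A(x) = x^3 = x^3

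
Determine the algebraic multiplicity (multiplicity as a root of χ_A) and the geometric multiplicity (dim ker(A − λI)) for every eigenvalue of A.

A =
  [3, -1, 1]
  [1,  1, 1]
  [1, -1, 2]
λ = 2: alg = 3, geom = 1

Step 1 — factor the characteristic polynomial to read off the algebraic multiplicities:
  χ_A(x) = (x - 2)^3

Step 2 — compute geometric multiplicities via the rank-nullity identity g(λ) = n − rank(A − λI):
  rank(A − (2)·I) = 2, so dim ker(A − (2)·I) = n − 2 = 1

Summary:
  λ = 2: algebraic multiplicity = 3, geometric multiplicity = 1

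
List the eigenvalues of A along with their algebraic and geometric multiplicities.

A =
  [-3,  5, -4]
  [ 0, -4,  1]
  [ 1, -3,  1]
λ = -2: alg = 3, geom = 1

Step 1 — factor the characteristic polynomial to read off the algebraic multiplicities:
  χ_A(x) = (x + 2)^3

Step 2 — compute geometric multiplicities via the rank-nullity identity g(λ) = n − rank(A − λI):
  rank(A − (-2)·I) = 2, so dim ker(A − (-2)·I) = n − 2 = 1

Summary:
  λ = -2: algebraic multiplicity = 3, geometric multiplicity = 1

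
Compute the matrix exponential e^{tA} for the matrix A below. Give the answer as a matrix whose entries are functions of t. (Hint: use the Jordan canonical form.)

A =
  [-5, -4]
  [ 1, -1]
e^{tA} =
  [-2*t*exp(-3*t) + exp(-3*t), -4*t*exp(-3*t)]
  [t*exp(-3*t), 2*t*exp(-3*t) + exp(-3*t)]

Strategy: write A = P · J · P⁻¹ where J is a Jordan canonical form, so e^{tA} = P · e^{tJ} · P⁻¹, and e^{tJ} can be computed block-by-block.

A has Jordan form
J =
  [-3,  1]
  [ 0, -3]
(up to reordering of blocks).

Per-block formulas:
  For a 2×2 Jordan block J_2(-3): exp(t · J_2(-3)) = e^(-3t)·(I + t·N), where N is the 2×2 nilpotent shift.

After assembling e^{tJ} and conjugating by P, we get:

e^{tA} =
  [-2*t*exp(-3*t) + exp(-3*t), -4*t*exp(-3*t)]
  [t*exp(-3*t), 2*t*exp(-3*t) + exp(-3*t)]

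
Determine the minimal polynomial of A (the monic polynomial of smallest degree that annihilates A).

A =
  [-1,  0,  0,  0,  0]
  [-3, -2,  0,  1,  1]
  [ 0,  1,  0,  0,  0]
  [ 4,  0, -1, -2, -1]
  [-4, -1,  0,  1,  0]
x^3 + 3*x^2 + 3*x + 1

The characteristic polynomial is χ_A(x) = (x + 1)^5, so the eigenvalues are known. The minimal polynomial is
  m_A(x) = Π_λ (x − λ)^{k_λ}
where k_λ is the size of the *largest* Jordan block for λ (equivalently, the smallest k with (A − λI)^k v = 0 for every generalised eigenvector v of λ).

  λ = -1: largest Jordan block has size 3, contributing (x + 1)^3

So m_A(x) = (x + 1)^3 = x^3 + 3*x^2 + 3*x + 1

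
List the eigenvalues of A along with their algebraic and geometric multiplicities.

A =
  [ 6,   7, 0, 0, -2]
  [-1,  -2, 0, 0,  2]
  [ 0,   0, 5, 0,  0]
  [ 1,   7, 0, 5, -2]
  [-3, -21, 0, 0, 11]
λ = 5: alg = 5, geom = 4

Step 1 — factor the characteristic polynomial to read off the algebraic multiplicities:
  χ_A(x) = (x - 5)^5

Step 2 — compute geometric multiplicities via the rank-nullity identity g(λ) = n − rank(A − λI):
  rank(A − (5)·I) = 1, so dim ker(A − (5)·I) = n − 1 = 4

Summary:
  λ = 5: algebraic multiplicity = 5, geometric multiplicity = 4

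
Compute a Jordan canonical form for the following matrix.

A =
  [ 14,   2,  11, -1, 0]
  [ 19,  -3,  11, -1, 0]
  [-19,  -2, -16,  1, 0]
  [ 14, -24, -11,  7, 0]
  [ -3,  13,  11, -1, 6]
J_1(-5) ⊕ J_1(-5) ⊕ J_2(6) ⊕ J_1(6)

The characteristic polynomial is
  det(x·I − A) = x^5 - 8*x^4 - 47*x^3 + 414*x^2 + 540*x - 5400 = (x - 6)^3*(x + 5)^2

Eigenvalues and multiplicities (the geometric multiplicity of λ is n − rank(A − λI), which equals the number of Jordan blocks for λ):
  λ = -5: algebraic multiplicity = 2, geometric multiplicity = 2
  λ = 6: algebraic multiplicity = 3, geometric multiplicity = 2

Determining the block sizes for each eigenvalue:
  λ = -5: gm = am = 2, so every block has size 1 → block sizes [1, 1]
  λ = 6: 2 blocks summing to 3 forces exactly one block of size 2 and the rest size 1 → block sizes [2, 1]

Assembling the blocks gives a Jordan form
J =
  [-5,  0, 0, 0, 0]
  [ 0, -5, 0, 0, 0]
  [ 0,  0, 6, 1, 0]
  [ 0,  0, 0, 6, 0]
  [ 0,  0, 0, 0, 6]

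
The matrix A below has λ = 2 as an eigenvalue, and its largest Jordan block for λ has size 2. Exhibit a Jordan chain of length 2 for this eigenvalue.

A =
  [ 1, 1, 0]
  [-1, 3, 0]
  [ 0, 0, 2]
A Jordan chain for λ = 2 of length 2:
v_1 = (-1, -1, 0)ᵀ
v_2 = (1, 0, 0)ᵀ

Let N = A − (2)·I. We want v_2 with N^2 v_2 = 0 but N^1 v_2 ≠ 0; then v_{j-1} := N · v_j for j = 2, …, 2.

Pick v_2 = (1, 0, 0)ᵀ.
Then v_1 = N · v_2 = (-1, -1, 0)ᵀ.

Sanity check: (A − (2)·I) v_1 = (0, 0, 0)ᵀ = 0. ✓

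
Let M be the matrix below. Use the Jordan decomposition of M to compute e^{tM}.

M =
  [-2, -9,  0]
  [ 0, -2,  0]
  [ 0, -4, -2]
e^{tM} =
  [exp(-2*t), -9*t*exp(-2*t), 0]
  [0, exp(-2*t), 0]
  [0, -4*t*exp(-2*t), exp(-2*t)]

Strategy: write M = P · J · P⁻¹ where J is a Jordan canonical form, so e^{tM} = P · e^{tJ} · P⁻¹, and e^{tJ} can be computed block-by-block.

M has Jordan form
J =
  [-2,  1,  0]
  [ 0, -2,  0]
  [ 0,  0, -2]
(up to reordering of blocks).

Per-block formulas:
  For a 1×1 block at λ = -2: exp(t · [-2]) = [e^(-2t)].
  For a 2×2 Jordan block J_2(-2): exp(t · J_2(-2)) = e^(-2t)·(I + t·N), where N is the 2×2 nilpotent shift.

After assembling e^{tJ} and conjugating by P, we get:

e^{tM} =
  [exp(-2*t), -9*t*exp(-2*t), 0]
  [0, exp(-2*t), 0]
  [0, -4*t*exp(-2*t), exp(-2*t)]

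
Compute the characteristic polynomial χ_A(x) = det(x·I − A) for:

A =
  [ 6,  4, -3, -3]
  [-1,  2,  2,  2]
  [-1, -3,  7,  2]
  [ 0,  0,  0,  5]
x^4 - 20*x^3 + 150*x^2 - 500*x + 625

Expanding det(x·I − A) (e.g. by cofactor expansion or by noting that A is similar to its Jordan form J, which has the same characteristic polynomial as A) gives
  χ_A(x) = x^4 - 20*x^3 + 150*x^2 - 500*x + 625
which factors as (x - 5)^4. The eigenvalues (with algebraic multiplicities) are λ = 5 with multiplicity 4.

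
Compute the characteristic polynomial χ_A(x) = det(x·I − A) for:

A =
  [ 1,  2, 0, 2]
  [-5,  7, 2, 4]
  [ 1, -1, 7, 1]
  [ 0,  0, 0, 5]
x^4 - 20*x^3 + 150*x^2 - 500*x + 625

Expanding det(x·I − A) (e.g. by cofactor expansion or by noting that A is similar to its Jordan form J, which has the same characteristic polynomial as A) gives
  χ_A(x) = x^4 - 20*x^3 + 150*x^2 - 500*x + 625
which factors as (x - 5)^4. The eigenvalues (with algebraic multiplicities) are λ = 5 with multiplicity 4.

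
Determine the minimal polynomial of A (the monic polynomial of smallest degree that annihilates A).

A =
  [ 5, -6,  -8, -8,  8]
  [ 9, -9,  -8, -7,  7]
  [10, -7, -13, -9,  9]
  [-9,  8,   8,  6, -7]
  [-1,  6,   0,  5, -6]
x^4 + 16*x^3 + 90*x^2 + 200*x + 125

The characteristic polynomial is χ_A(x) = (x + 1)^2*(x + 5)^3, so the eigenvalues are known. The minimal polynomial is
  m_A(x) = Π_λ (x − λ)^{k_λ}
where k_λ is the size of the *largest* Jordan block for λ (equivalently, the smallest k with (A − λI)^k v = 0 for every generalised eigenvector v of λ).

  λ = -5: largest Jordan block has size 3, contributing (x + 5)^3
  λ = -1: largest Jordan block has size 1, contributing (x + 1)

So m_A(x) = (x + 1)*(x + 5)^3 = x^4 + 16*x^3 + 90*x^2 + 200*x + 125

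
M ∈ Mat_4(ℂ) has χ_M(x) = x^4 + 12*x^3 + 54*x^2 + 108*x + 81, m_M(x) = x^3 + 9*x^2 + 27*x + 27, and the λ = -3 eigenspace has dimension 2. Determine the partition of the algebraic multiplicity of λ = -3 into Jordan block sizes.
Block sizes for λ = -3: [3, 1]

Step 1 — from the characteristic polynomial, algebraic multiplicity of λ = -3 is 4. From dim ker(M − (-3)·I) = 2, there are exactly 2 Jordan blocks for λ = -3.
Step 2 — from the minimal polynomial, the factor (x + 3)^3 tells us the largest block for λ = -3 has size 3.
Step 3 — with total size 4, 2 blocks, and largest block 3, the block sizes (in nonincreasing order) are [3, 1].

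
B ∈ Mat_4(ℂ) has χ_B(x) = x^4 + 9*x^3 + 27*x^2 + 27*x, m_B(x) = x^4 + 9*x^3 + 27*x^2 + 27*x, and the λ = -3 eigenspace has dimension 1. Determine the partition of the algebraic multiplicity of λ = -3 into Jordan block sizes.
Block sizes for λ = -3: [3]

Step 1 — from the characteristic polynomial, algebraic multiplicity of λ = -3 is 3. From dim ker(B − (-3)·I) = 1, there are exactly 1 Jordan blocks for λ = -3.
Step 2 — from the minimal polynomial, the factor (x + 3)^3 tells us the largest block for λ = -3 has size 3.
Step 3 — with total size 3, 1 blocks, and largest block 3, the block sizes (in nonincreasing order) are [3].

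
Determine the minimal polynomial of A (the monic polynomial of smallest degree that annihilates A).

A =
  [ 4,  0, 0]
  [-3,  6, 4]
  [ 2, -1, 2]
x^3 - 12*x^2 + 48*x - 64

The characteristic polynomial is χ_A(x) = (x - 4)^3, so the eigenvalues are known. The minimal polynomial is
  m_A(x) = Π_λ (x − λ)^{k_λ}
where k_λ is the size of the *largest* Jordan block for λ (equivalently, the smallest k with (A − λI)^k v = 0 for every generalised eigenvector v of λ).

  λ = 4: largest Jordan block has size 3, contributing (x − 4)^3

So m_A(x) = (x - 4)^3 = x^3 - 12*x^2 + 48*x - 64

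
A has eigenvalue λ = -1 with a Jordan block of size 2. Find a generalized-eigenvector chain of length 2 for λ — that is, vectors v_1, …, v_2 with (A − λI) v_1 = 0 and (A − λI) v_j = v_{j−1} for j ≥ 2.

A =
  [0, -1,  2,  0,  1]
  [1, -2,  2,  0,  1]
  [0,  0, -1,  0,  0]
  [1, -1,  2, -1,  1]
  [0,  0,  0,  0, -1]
A Jordan chain for λ = -1 of length 2:
v_1 = (1, 1, 0, 1, 0)ᵀ
v_2 = (1, 0, 0, 0, 0)ᵀ

Let N = A − (-1)·I. We want v_2 with N^2 v_2 = 0 but N^1 v_2 ≠ 0; then v_{j-1} := N · v_j for j = 2, …, 2.

Pick v_2 = (1, 0, 0, 0, 0)ᵀ.
Then v_1 = N · v_2 = (1, 1, 0, 1, 0)ᵀ.

Sanity check: (A − (-1)·I) v_1 = (0, 0, 0, 0, 0)ᵀ = 0. ✓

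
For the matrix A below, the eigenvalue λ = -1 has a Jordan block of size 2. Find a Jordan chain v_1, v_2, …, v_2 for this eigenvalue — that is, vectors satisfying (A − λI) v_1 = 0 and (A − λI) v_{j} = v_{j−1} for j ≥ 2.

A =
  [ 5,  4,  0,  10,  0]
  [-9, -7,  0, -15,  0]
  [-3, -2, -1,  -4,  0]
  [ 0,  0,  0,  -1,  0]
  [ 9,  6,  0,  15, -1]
A Jordan chain for λ = -1 of length 2:
v_1 = (6, -9, -3, 0, 9)ᵀ
v_2 = (1, 0, 0, 0, 0)ᵀ

Let N = A − (-1)·I. We want v_2 with N^2 v_2 = 0 but N^1 v_2 ≠ 0; then v_{j-1} := N · v_j for j = 2, …, 2.

Pick v_2 = (1, 0, 0, 0, 0)ᵀ.
Then v_1 = N · v_2 = (6, -9, -3, 0, 9)ᵀ.

Sanity check: (A − (-1)·I) v_1 = (0, 0, 0, 0, 0)ᵀ = 0. ✓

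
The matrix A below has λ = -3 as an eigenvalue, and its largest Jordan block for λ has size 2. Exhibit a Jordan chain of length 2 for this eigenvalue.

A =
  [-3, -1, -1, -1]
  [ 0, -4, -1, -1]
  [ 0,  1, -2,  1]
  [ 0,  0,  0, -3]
A Jordan chain for λ = -3 of length 2:
v_1 = (-1, -1, 1, 0)ᵀ
v_2 = (0, 1, 0, 0)ᵀ

Let N = A − (-3)·I. We want v_2 with N^2 v_2 = 0 but N^1 v_2 ≠ 0; then v_{j-1} := N · v_j for j = 2, …, 2.

Pick v_2 = (0, 1, 0, 0)ᵀ.
Then v_1 = N · v_2 = (-1, -1, 1, 0)ᵀ.

Sanity check: (A − (-3)·I) v_1 = (0, 0, 0, 0)ᵀ = 0. ✓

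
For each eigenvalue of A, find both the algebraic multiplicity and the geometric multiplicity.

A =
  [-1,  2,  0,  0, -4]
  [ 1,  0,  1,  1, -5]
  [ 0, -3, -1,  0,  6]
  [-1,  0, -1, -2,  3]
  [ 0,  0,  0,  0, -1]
λ = -1: alg = 5, geom = 3

Step 1 — factor the characteristic polynomial to read off the algebraic multiplicities:
  χ_A(x) = (x + 1)^5

Step 2 — compute geometric multiplicities via the rank-nullity identity g(λ) = n − rank(A − λI):
  rank(A − (-1)·I) = 2, so dim ker(A − (-1)·I) = n − 2 = 3

Summary:
  λ = -1: algebraic multiplicity = 5, geometric multiplicity = 3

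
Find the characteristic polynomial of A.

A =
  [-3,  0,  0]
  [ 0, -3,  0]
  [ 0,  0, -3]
x^3 + 9*x^2 + 27*x + 27

Expanding det(x·I − A) (e.g. by cofactor expansion or by noting that A is similar to its Jordan form J, which has the same characteristic polynomial as A) gives
  χ_A(x) = x^3 + 9*x^2 + 27*x + 27
which factors as (x + 3)^3. The eigenvalues (with algebraic multiplicities) are λ = -3 with multiplicity 3.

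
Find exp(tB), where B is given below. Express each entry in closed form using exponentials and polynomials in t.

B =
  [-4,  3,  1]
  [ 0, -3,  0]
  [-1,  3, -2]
e^{tB} =
  [-t*exp(-3*t) + exp(-3*t), 3*t*exp(-3*t), t*exp(-3*t)]
  [0, exp(-3*t), 0]
  [-t*exp(-3*t), 3*t*exp(-3*t), t*exp(-3*t) + exp(-3*t)]

Strategy: write B = P · J · P⁻¹ where J is a Jordan canonical form, so e^{tB} = P · e^{tJ} · P⁻¹, and e^{tJ} can be computed block-by-block.

B has Jordan form
J =
  [-3,  1,  0]
  [ 0, -3,  0]
  [ 0,  0, -3]
(up to reordering of blocks).

Per-block formulas:
  For a 2×2 Jordan block J_2(-3): exp(t · J_2(-3)) = e^(-3t)·(I + t·N), where N is the 2×2 nilpotent shift.
  For a 1×1 block at λ = -3: exp(t · [-3]) = [e^(-3t)].

After assembling e^{tJ} and conjugating by P, we get:

e^{tB} =
  [-t*exp(-3*t) + exp(-3*t), 3*t*exp(-3*t), t*exp(-3*t)]
  [0, exp(-3*t), 0]
  [-t*exp(-3*t), 3*t*exp(-3*t), t*exp(-3*t) + exp(-3*t)]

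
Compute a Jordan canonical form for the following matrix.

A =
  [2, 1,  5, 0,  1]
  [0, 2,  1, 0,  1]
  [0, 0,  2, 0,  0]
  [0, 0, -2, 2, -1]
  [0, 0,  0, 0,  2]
J_3(2) ⊕ J_2(2)

The characteristic polynomial is
  det(x·I − A) = x^5 - 10*x^4 + 40*x^3 - 80*x^2 + 80*x - 32 = (x - 2)^5

Eigenvalues and multiplicities (the geometric multiplicity of λ is n − rank(A − λI), which equals the number of Jordan blocks for λ):
  λ = 2: algebraic multiplicity = 5, geometric multiplicity = 2

Determining the block sizes for each eigenvalue:
  λ = 2: with am = 5 and gm = 2, the partition is not yet determined (e.g. several partitions of 5 into 2 parts exist). Let N = A − (2)·I. Computing rank(N^1) = 3, rank(N^2) = 1, rank(N^3) = 0; the number of blocks of size ≥ j is rank(N^{j−1}) − rank(N^j), giving [2, 2, 1]. So we have 1 block(s) of size 3, 1 block(s) of size 2 → block sizes [3, 2]

Assembling the blocks gives a Jordan form
J =
  [2, 1, 0, 0, 0]
  [0, 2, 1, 0, 0]
  [0, 0, 2, 0, 0]
  [0, 0, 0, 2, 1]
  [0, 0, 0, 0, 2]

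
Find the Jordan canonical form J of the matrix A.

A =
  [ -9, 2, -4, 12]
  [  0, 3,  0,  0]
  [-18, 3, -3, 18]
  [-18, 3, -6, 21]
J_2(3) ⊕ J_1(3) ⊕ J_1(3)

The characteristic polynomial is
  det(x·I − A) = x^4 - 12*x^3 + 54*x^2 - 108*x + 81 = (x - 3)^4

Eigenvalues and multiplicities (the geometric multiplicity of λ is n − rank(A − λI), which equals the number of Jordan blocks for λ):
  λ = 3: algebraic multiplicity = 4, geometric multiplicity = 3

Determining the block sizes for each eigenvalue:
  λ = 3: 3 blocks summing to 4 forces exactly one block of size 2 and the rest size 1 → block sizes [2, 1, 1]

Assembling the blocks gives a Jordan form
J =
  [3, 1, 0, 0]
  [0, 3, 0, 0]
  [0, 0, 3, 0]
  [0, 0, 0, 3]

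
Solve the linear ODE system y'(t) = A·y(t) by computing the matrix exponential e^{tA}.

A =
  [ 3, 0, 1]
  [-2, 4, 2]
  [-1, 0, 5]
e^{tA} =
  [-t*exp(4*t) + exp(4*t), 0, t*exp(4*t)]
  [-2*t*exp(4*t), exp(4*t), 2*t*exp(4*t)]
  [-t*exp(4*t), 0, t*exp(4*t) + exp(4*t)]

Strategy: write A = P · J · P⁻¹ where J is a Jordan canonical form, so e^{tA} = P · e^{tJ} · P⁻¹, and e^{tJ} can be computed block-by-block.

A has Jordan form
J =
  [4, 1, 0]
  [0, 4, 0]
  [0, 0, 4]
(up to reordering of blocks).

Per-block formulas:
  For a 2×2 Jordan block J_2(4): exp(t · J_2(4)) = e^(4t)·(I + t·N), where N is the 2×2 nilpotent shift.
  For a 1×1 block at λ = 4: exp(t · [4]) = [e^(4t)].

After assembling e^{tJ} and conjugating by P, we get:

e^{tA} =
  [-t*exp(4*t) + exp(4*t), 0, t*exp(4*t)]
  [-2*t*exp(4*t), exp(4*t), 2*t*exp(4*t)]
  [-t*exp(4*t), 0, t*exp(4*t) + exp(4*t)]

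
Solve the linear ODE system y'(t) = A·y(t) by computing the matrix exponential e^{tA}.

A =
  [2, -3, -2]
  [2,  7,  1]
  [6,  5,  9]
e^{tA} =
  [-t^2*exp(6*t) - 4*t*exp(6*t) + exp(6*t), -t^2*exp(6*t)/2 - 3*t*exp(6*t), -t^2*exp(6*t)/2 - 2*t*exp(6*t)]
  [2*t*exp(6*t), t*exp(6*t) + exp(6*t), t*exp(6*t)]
  [2*t^2*exp(6*t) + 6*t*exp(6*t), t^2*exp(6*t) + 5*t*exp(6*t), t^2*exp(6*t) + 3*t*exp(6*t) + exp(6*t)]

Strategy: write A = P · J · P⁻¹ where J is a Jordan canonical form, so e^{tA} = P · e^{tJ} · P⁻¹, and e^{tJ} can be computed block-by-block.

A has Jordan form
J =
  [6, 1, 0]
  [0, 6, 1]
  [0, 0, 6]
(up to reordering of blocks).

Per-block formulas:
  For a 3×3 Jordan block J_3(6): exp(t · J_3(6)) = e^(6t)·(I + t·N + (t^2/2)·N^2), where N is the 3×3 nilpotent shift.

After assembling e^{tJ} and conjugating by P, we get:

e^{tA} =
  [-t^2*exp(6*t) - 4*t*exp(6*t) + exp(6*t), -t^2*exp(6*t)/2 - 3*t*exp(6*t), -t^2*exp(6*t)/2 - 2*t*exp(6*t)]
  [2*t*exp(6*t), t*exp(6*t) + exp(6*t), t*exp(6*t)]
  [2*t^2*exp(6*t) + 6*t*exp(6*t), t^2*exp(6*t) + 5*t*exp(6*t), t^2*exp(6*t) + 3*t*exp(6*t) + exp(6*t)]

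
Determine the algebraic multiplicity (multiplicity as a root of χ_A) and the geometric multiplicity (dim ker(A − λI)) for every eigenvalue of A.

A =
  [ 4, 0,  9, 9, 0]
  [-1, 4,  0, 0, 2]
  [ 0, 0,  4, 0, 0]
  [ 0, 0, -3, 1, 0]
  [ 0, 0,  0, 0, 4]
λ = 1: alg = 1, geom = 1; λ = 4: alg = 4, geom = 3

Step 1 — factor the characteristic polynomial to read off the algebraic multiplicities:
  χ_A(x) = (x - 4)^4*(x - 1)

Step 2 — compute geometric multiplicities via the rank-nullity identity g(λ) = n − rank(A − λI):
  rank(A − (1)·I) = 4, so dim ker(A − (1)·I) = n − 4 = 1
  rank(A − (4)·I) = 2, so dim ker(A − (4)·I) = n − 2 = 3

Summary:
  λ = 1: algebraic multiplicity = 1, geometric multiplicity = 1
  λ = 4: algebraic multiplicity = 4, geometric multiplicity = 3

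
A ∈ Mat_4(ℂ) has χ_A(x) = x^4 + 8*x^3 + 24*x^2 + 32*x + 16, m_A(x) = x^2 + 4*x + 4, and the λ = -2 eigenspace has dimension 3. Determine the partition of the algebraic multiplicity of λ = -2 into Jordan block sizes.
Block sizes for λ = -2: [2, 1, 1]

Step 1 — from the characteristic polynomial, algebraic multiplicity of λ = -2 is 4. From dim ker(A − (-2)·I) = 3, there are exactly 3 Jordan blocks for λ = -2.
Step 2 — from the minimal polynomial, the factor (x + 2)^2 tells us the largest block for λ = -2 has size 2.
Step 3 — with total size 4, 3 blocks, and largest block 2, the block sizes (in nonincreasing order) are [2, 1, 1].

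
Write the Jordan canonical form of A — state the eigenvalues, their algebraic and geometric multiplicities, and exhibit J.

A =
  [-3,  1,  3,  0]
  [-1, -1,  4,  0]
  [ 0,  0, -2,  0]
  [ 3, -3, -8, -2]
J_3(-2) ⊕ J_1(-2)

The characteristic polynomial is
  det(x·I − A) = x^4 + 8*x^3 + 24*x^2 + 32*x + 16 = (x + 2)^4

Eigenvalues and multiplicities (the geometric multiplicity of λ is n − rank(A − λI), which equals the number of Jordan blocks for λ):
  λ = -2: algebraic multiplicity = 4, geometric multiplicity = 2

Determining the block sizes for each eigenvalue:
  λ = -2: with am = 4 and gm = 2, the partition is not yet determined (e.g. several partitions of 4 into 2 parts exist). Let N = A − (-2)·I. Computing rank(N^1) = 2, rank(N^2) = 1, rank(N^3) = 0; the number of blocks of size ≥ j is rank(N^{j−1}) − rank(N^j), giving [2, 1, 1]. So we have 1 block(s) of size 3, 1 block(s) of size 1 → block sizes [3, 1]

Assembling the blocks gives a Jordan form
J =
  [-2,  1,  0,  0]
  [ 0, -2,  1,  0]
  [ 0,  0, -2,  0]
  [ 0,  0,  0, -2]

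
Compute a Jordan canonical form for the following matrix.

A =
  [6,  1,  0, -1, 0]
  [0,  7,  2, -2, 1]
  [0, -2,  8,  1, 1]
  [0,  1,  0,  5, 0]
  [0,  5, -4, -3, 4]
J_3(6) ⊕ J_1(6) ⊕ J_1(6)

The characteristic polynomial is
  det(x·I − A) = x^5 - 30*x^4 + 360*x^3 - 2160*x^2 + 6480*x - 7776 = (x - 6)^5

Eigenvalues and multiplicities (the geometric multiplicity of λ is n − rank(A − λI), which equals the number of Jordan blocks for λ):
  λ = 6: algebraic multiplicity = 5, geometric multiplicity = 3

Determining the block sizes for each eigenvalue:
  λ = 6: with am = 5 and gm = 3, the partition is not yet determined (e.g. several partitions of 5 into 3 parts exist). Let N = A − (6)·I. Computing rank(N^1) = 2, rank(N^2) = 1, rank(N^3) = 0; the number of blocks of size ≥ j is rank(N^{j−1}) − rank(N^j), giving [3, 1, 1]. So we have 1 block(s) of size 3, 2 block(s) of size 1 → block sizes [3, 1, 1]

Assembling the blocks gives a Jordan form
J =
  [6, 1, 0, 0, 0]
  [0, 6, 1, 0, 0]
  [0, 0, 6, 0, 0]
  [0, 0, 0, 6, 0]
  [0, 0, 0, 0, 6]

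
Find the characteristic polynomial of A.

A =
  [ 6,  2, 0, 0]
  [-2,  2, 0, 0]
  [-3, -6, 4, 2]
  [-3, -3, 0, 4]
x^4 - 16*x^3 + 96*x^2 - 256*x + 256

Expanding det(x·I − A) (e.g. by cofactor expansion or by noting that A is similar to its Jordan form J, which has the same characteristic polynomial as A) gives
  χ_A(x) = x^4 - 16*x^3 + 96*x^2 - 256*x + 256
which factors as (x - 4)^4. The eigenvalues (with algebraic multiplicities) are λ = 4 with multiplicity 4.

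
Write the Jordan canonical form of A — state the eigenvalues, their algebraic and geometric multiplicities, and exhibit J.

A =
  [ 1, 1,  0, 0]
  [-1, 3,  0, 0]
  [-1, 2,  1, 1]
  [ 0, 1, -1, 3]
J_2(2) ⊕ J_2(2)

The characteristic polynomial is
  det(x·I − A) = x^4 - 8*x^3 + 24*x^2 - 32*x + 16 = (x - 2)^4

Eigenvalues and multiplicities (the geometric multiplicity of λ is n − rank(A − λI), which equals the number of Jordan blocks for λ):
  λ = 2: algebraic multiplicity = 4, geometric multiplicity = 2

Determining the block sizes for each eigenvalue:
  λ = 2: with am = 4 and gm = 2, the partition is not yet determined (e.g. several partitions of 4 into 2 parts exist). Let N = A − (2)·I. Computing rank(N^1) = 2, rank(N^2) = 0; the number of blocks of size ≥ j is rank(N^{j−1}) − rank(N^j), giving [2, 2]. So we have 2 block(s) of size 2 → block sizes [2, 2]

Assembling the blocks gives a Jordan form
J =
  [2, 1, 0, 0]
  [0, 2, 0, 0]
  [0, 0, 2, 1]
  [0, 0, 0, 2]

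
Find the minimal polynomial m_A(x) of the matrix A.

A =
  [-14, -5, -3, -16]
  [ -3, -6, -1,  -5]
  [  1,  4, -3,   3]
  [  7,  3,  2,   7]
x^2 + 8*x + 16

The characteristic polynomial is χ_A(x) = (x + 4)^4, so the eigenvalues are known. The minimal polynomial is
  m_A(x) = Π_λ (x − λ)^{k_λ}
where k_λ is the size of the *largest* Jordan block for λ (equivalently, the smallest k with (A − λI)^k v = 0 for every generalised eigenvector v of λ).

  λ = -4: largest Jordan block has size 2, contributing (x + 4)^2

So m_A(x) = (x + 4)^2 = x^2 + 8*x + 16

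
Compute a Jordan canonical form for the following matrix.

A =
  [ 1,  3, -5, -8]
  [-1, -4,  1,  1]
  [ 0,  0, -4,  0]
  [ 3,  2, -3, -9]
J_3(-4) ⊕ J_1(-4)

The characteristic polynomial is
  det(x·I − A) = x^4 + 16*x^3 + 96*x^2 + 256*x + 256 = (x + 4)^4

Eigenvalues and multiplicities (the geometric multiplicity of λ is n − rank(A − λI), which equals the number of Jordan blocks for λ):
  λ = -4: algebraic multiplicity = 4, geometric multiplicity = 2

Determining the block sizes for each eigenvalue:
  λ = -4: with am = 4 and gm = 2, the partition is not yet determined (e.g. several partitions of 4 into 2 parts exist). Let N = A − (-4)·I. Computing rank(N^1) = 2, rank(N^2) = 1, rank(N^3) = 0; the number of blocks of size ≥ j is rank(N^{j−1}) − rank(N^j), giving [2, 1, 1]. So we have 1 block(s) of size 3, 1 block(s) of size 1 → block sizes [3, 1]

Assembling the blocks gives a Jordan form
J =
  [-4,  1,  0,  0]
  [ 0, -4,  1,  0]
  [ 0,  0, -4,  0]
  [ 0,  0,  0, -4]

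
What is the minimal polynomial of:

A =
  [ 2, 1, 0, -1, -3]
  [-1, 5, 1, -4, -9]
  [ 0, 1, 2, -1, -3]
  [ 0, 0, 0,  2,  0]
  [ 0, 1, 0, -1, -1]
x^3 - 6*x^2 + 12*x - 8

The characteristic polynomial is χ_A(x) = (x - 2)^5, so the eigenvalues are known. The minimal polynomial is
  m_A(x) = Π_λ (x − λ)^{k_λ}
where k_λ is the size of the *largest* Jordan block for λ (equivalently, the smallest k with (A − λI)^k v = 0 for every generalised eigenvector v of λ).

  λ = 2: largest Jordan block has size 3, contributing (x − 2)^3

So m_A(x) = (x - 2)^3 = x^3 - 6*x^2 + 12*x - 8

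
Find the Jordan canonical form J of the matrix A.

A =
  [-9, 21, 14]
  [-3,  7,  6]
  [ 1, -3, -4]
J_2(-2) ⊕ J_1(-2)

The characteristic polynomial is
  det(x·I − A) = x^3 + 6*x^2 + 12*x + 8 = (x + 2)^3

Eigenvalues and multiplicities (the geometric multiplicity of λ is n − rank(A − λI), which equals the number of Jordan blocks for λ):
  λ = -2: algebraic multiplicity = 3, geometric multiplicity = 2

Determining the block sizes for each eigenvalue:
  λ = -2: 2 blocks summing to 3 forces exactly one block of size 2 and the rest size 1 → block sizes [2, 1]

Assembling the blocks gives a Jordan form
J =
  [-2,  1,  0]
  [ 0, -2,  0]
  [ 0,  0, -2]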